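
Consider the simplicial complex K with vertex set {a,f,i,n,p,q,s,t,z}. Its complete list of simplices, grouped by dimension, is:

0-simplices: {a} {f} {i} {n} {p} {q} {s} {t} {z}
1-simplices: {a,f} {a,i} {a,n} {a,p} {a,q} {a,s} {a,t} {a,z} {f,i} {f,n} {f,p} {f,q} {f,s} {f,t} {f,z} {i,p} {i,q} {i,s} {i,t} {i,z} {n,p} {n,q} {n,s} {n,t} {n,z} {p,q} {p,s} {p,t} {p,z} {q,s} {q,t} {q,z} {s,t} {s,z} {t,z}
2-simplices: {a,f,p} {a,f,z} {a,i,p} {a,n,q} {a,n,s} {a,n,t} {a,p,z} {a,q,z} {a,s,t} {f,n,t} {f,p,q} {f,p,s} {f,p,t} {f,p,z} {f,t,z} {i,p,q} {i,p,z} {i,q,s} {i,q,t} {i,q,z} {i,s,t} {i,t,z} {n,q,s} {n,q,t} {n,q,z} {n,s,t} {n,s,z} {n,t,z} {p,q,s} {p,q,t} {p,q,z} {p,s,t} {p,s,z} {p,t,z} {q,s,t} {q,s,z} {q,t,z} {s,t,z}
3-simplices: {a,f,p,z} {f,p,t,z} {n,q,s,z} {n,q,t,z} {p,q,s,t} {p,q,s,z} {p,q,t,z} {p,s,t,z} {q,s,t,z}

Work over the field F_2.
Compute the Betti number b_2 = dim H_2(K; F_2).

b_2=5

n_0=9 n_1=35 n_2=38 n_3=9  [Z2]
∂1: piv[af,ai,an,ap,aq,as,at,az] rk=8  ker:fi,fn,fp,fq,fs,ft,fz,ip,iq,is,it,iz,np,nq,ns,nt,nz,pq,ps,pt,pz,qs,qt,qz,st,sz,tz
∂2: piv[afp,afz,aip,anq,ans,ant,apz,aqz,ast,fnt,fpq,fps,fpt,ftz,ipq,ipz,iqs,iqt,iqz,ist,itz,nqs,nqz,nsz,pqs] rk=25  ker:fpz,nqt,nst,ntz,pqt,pqz,pst,psz,ptz,qst,qsz,qtz,stz
∂3: piv[afpz,fptz,nqsz,nqtz,pqst,pqsz,pqtz,pstz] rk=8  ker:qstz
b_2=(38−25)−8=5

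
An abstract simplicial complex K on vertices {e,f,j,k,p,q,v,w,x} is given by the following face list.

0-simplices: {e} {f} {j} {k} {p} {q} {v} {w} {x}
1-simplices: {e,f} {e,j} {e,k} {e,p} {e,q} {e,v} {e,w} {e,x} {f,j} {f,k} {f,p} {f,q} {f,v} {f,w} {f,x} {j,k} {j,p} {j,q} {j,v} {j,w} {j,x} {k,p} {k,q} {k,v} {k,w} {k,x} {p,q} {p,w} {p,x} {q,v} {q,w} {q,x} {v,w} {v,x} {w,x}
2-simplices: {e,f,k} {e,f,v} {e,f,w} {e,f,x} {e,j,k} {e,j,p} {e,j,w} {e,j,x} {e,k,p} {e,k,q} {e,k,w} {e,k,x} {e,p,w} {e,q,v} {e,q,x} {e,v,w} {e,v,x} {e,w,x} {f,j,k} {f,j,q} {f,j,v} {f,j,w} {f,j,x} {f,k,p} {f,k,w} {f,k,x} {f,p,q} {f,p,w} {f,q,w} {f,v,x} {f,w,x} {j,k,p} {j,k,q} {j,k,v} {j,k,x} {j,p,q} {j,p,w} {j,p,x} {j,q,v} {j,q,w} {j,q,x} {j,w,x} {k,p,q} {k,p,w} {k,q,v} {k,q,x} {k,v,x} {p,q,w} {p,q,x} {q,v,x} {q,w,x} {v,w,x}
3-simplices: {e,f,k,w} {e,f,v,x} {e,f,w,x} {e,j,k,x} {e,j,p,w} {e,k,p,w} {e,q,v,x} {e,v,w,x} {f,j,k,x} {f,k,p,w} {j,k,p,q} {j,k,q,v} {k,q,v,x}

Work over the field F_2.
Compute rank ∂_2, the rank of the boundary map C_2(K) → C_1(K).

n_0=9 n_1=35 n_2=52 n_3=13  [Z2]
∂1: piv[ef,ej,ek,ep,eq,ev,ew,ex] rk=8  ker:fj,fk,fp,fq,fv,fw,fx,jk,jp,jq,jv,jw,jx,kp,kq,kv,kw,kx,pq,pw,px,qv,qw,qx,vw,vx,wx
∂2: piv[efk,efv,efw,efx,ejk,ejp,ejw,ejx,ekp,ekq,ekw,ekx,epw,eqv,eqx,evw,evx,ewx,fjk,fjq,fjv,fkp,fpq,fqw,jkq,jkv,jpx] rk=27  ker:fjw,fjx,fkw,fkx,fpw,fvx,fwx,jkp,jkx,jpq,jpw,jqv,jqw,jqx,jwx,kpq,kpw,kqv,kqx,kvx,pqw,pqx,qvx,qwx,vwx
∂3: piv[efkw,efvx,efwx,ejkx,ejpw,ekpw,eqvx,evwx,fjkx,fkpw,jkpq,jkqv,kqvx] rk=13
rk∂_2=27

rank∂_2=27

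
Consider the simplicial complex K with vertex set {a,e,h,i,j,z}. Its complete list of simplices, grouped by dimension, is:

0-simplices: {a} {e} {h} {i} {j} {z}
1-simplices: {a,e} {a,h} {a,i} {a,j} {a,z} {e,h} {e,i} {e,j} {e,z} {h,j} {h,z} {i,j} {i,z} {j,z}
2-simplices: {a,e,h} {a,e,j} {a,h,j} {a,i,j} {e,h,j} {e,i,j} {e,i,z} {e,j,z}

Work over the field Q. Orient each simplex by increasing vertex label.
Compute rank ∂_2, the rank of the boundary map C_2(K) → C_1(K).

rank∂_2=7

n_0=6 n_1=14 n_2=8  [Q]
∂1: piv[ae,ah,ai,aj,az] rk=5  ker:eh,ei,ej,ez,hj,hz,ij,iz,jz
∂2: piv[aeh,aej,ahj,aij,eij,eiz,ejz] rk=7  ker:ehj
rk∂_2=7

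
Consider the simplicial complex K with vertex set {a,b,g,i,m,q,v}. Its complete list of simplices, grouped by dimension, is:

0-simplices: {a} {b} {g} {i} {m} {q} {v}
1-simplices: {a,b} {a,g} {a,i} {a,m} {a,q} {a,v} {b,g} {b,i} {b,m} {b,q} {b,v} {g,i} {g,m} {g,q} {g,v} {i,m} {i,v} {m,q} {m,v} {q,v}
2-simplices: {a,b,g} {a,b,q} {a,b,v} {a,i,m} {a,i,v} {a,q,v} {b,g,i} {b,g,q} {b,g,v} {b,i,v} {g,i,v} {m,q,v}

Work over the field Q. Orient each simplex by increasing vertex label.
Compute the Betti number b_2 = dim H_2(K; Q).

n_0=7 n_1=20 n_2=12  [Q]
∂1: piv[ab,ag,ai,am,aq,av] rk=6  ker:bg,bi,bm,bq,bv,gi,gm,gq,gv,im,iv,mq,mv,qv
∂2: piv[abg,abq,abv,aim,aiv,aqv,bgi,bgq,bgv,biv,mqv] rk=11  ker:giv
b_2=(12−11)−0=1

b_2=1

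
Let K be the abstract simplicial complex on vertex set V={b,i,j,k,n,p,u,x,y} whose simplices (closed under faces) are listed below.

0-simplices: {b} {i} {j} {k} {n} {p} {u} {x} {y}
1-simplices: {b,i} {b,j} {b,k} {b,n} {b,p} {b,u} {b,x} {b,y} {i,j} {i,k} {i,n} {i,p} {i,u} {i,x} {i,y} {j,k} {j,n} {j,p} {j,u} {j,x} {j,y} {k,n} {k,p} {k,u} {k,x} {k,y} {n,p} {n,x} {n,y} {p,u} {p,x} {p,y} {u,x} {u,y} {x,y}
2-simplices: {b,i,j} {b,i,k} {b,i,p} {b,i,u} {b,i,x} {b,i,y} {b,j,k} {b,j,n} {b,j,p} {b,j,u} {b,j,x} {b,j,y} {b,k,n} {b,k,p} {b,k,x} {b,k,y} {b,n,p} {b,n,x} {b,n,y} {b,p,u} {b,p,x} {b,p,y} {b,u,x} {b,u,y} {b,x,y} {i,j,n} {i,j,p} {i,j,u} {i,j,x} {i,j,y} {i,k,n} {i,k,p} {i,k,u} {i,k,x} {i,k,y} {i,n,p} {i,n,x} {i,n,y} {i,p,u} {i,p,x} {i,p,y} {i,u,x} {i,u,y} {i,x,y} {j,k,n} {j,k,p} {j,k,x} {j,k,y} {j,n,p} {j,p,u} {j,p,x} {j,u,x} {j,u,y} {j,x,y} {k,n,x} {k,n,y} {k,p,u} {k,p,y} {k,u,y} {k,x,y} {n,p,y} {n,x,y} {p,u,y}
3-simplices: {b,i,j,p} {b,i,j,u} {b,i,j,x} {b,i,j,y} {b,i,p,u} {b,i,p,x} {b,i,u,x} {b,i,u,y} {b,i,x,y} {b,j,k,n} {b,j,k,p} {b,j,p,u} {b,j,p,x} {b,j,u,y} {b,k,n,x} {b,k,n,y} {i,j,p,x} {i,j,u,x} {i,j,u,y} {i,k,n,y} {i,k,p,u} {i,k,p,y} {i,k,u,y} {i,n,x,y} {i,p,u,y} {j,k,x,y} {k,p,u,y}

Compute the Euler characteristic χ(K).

n_0=9 n_1=35 n_2=63 n_3=27
χ=+9−35+63−27=10

χ(K)=10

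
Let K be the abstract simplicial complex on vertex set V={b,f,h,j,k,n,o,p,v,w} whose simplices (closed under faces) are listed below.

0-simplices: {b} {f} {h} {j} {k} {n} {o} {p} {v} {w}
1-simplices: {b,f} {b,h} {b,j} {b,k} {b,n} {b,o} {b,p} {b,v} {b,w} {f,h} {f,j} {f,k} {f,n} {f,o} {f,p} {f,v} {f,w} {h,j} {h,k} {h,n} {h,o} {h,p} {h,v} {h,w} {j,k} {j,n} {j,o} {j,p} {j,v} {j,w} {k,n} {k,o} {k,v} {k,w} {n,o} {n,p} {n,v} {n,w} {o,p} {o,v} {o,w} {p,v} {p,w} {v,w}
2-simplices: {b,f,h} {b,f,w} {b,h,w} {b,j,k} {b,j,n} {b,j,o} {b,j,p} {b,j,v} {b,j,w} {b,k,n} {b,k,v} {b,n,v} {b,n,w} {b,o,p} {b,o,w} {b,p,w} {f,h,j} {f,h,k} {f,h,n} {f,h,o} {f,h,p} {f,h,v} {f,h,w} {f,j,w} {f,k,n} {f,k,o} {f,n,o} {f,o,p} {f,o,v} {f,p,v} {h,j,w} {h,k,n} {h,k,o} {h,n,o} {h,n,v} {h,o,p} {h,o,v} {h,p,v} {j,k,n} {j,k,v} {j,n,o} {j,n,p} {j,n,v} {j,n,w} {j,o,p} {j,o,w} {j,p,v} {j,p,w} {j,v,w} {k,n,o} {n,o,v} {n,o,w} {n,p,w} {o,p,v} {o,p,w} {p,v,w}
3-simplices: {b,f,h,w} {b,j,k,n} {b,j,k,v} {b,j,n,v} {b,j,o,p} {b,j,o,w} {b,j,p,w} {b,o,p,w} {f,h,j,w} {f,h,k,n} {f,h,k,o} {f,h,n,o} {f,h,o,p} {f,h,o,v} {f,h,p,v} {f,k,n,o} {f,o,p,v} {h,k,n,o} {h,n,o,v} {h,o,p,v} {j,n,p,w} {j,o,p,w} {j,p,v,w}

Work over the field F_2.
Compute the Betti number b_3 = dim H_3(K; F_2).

n_0=10 n_1=44 n_2=56 n_3=23  [Z2]
∂1: piv[bf,bh,bj,bk,bn,bo,bp,bv,bw] rk=9  ker:fh,fj,fk,fn,fo,fp,fv,fw,hj,hk,hn,ho,hp,hv,hw,jk,jn,jo,jp,jv,jw,kn,ko,kv,kw,no,np,nv,nw,op,ov,ow,pv,pw,vw
∂2: piv[bfh,bfw,bhw,bjk,bjn,bjo,bjp,bjv,bjw,bkn,bkv,bnv,bnw,bop,bow,bpw,fhj,fhk,fhn,fho,fhp,fhv,fjw,fkn,fko,fno,fop,fov,fpv,hnv,jno,jnp,jvw] rk=33  ker:fhw,hjw,hkn,hko,hno,hop,hov,hpv,jkn,jkv,jnv,jnw,jop,jow,jpv,jpw,kno,nov,now,npw,opv,opw,pvw
∂3: piv[bfhw,bjkn,bjkv,bjnv,bjop,bjow,bjpw,bopw,fhjw,fhkn,fhko,fhno,fhop,fhov,fhpv,fkno,fopv,hnov,jnpw,jpvw] rk=20  ker:hkno,hopv,jopw
b_3=(23−20)−0=3

b_3=3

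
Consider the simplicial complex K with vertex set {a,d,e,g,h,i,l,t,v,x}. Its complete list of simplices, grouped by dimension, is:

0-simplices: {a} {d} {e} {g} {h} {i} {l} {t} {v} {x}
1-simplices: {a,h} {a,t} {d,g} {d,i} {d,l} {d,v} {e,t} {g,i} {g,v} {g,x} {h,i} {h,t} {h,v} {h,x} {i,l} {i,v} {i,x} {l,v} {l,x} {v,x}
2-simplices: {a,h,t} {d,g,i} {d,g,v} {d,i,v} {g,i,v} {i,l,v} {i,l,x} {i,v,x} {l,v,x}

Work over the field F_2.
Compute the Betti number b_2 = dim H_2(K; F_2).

b_2=2

n_0=10 n_1=20 n_2=9  [Z2]
∂1: piv[ah,at,dg,di,dl,dv,et,gx,hi] rk=9  ker:gi,gv,ht,hv,hx,il,iv,ix,lv,lx,vx
∂2: piv[aht,dgi,dgv,div,ilv,ilx,ivx] rk=7  ker:giv,lvx
b_2=(9−7)−0=2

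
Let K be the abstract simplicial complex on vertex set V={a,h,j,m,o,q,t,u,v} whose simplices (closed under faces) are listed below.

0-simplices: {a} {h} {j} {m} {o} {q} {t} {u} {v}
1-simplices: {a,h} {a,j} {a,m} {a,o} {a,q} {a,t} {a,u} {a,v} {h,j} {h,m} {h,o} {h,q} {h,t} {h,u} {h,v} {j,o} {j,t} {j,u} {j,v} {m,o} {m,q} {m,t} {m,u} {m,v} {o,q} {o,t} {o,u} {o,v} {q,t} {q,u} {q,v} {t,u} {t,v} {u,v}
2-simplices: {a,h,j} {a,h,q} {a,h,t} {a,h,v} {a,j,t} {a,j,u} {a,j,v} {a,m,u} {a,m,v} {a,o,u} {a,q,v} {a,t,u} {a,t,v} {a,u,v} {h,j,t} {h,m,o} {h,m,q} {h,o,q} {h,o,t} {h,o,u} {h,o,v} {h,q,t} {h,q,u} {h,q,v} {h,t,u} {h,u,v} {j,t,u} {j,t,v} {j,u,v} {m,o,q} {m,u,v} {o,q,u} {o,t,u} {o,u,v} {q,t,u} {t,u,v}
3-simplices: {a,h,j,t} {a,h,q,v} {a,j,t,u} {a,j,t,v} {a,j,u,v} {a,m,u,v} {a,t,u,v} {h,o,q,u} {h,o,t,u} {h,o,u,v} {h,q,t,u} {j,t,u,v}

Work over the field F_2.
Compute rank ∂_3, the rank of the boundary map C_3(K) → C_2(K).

rank∂_3=11

n_0=9 n_1=34 n_2=36 n_3=12  [Z2]
∂1: piv[ah,aj,am,ao,aq,at,au,av] rk=8  ker:hj,hm,ho,hq,ht,hu,hv,jo,jt,ju,jv,mo,mq,mt,mu,mv,oq,ot,ou,ov,qt,qu,qv,tu,tv,uv
∂2: piv[ahj,ahq,aht,ahv,ajt,aju,ajv,amu,amv,aou,aqv,atu,atv,auv,hmo,hmq,hoq,hot,hou,hov,hqt,hqu,htu] rk=23  ker:hjt,hqv,huv,jtu,jtv,juv,moq,muv,oqu,otu,ouv,qtu,tuv
∂3: piv[ahjt,ahqv,ajtu,ajtv,ajuv,amuv,atuv,hoqu,hotu,houv,hqtu] rk=11  ker:jtuv
rk∂_3=11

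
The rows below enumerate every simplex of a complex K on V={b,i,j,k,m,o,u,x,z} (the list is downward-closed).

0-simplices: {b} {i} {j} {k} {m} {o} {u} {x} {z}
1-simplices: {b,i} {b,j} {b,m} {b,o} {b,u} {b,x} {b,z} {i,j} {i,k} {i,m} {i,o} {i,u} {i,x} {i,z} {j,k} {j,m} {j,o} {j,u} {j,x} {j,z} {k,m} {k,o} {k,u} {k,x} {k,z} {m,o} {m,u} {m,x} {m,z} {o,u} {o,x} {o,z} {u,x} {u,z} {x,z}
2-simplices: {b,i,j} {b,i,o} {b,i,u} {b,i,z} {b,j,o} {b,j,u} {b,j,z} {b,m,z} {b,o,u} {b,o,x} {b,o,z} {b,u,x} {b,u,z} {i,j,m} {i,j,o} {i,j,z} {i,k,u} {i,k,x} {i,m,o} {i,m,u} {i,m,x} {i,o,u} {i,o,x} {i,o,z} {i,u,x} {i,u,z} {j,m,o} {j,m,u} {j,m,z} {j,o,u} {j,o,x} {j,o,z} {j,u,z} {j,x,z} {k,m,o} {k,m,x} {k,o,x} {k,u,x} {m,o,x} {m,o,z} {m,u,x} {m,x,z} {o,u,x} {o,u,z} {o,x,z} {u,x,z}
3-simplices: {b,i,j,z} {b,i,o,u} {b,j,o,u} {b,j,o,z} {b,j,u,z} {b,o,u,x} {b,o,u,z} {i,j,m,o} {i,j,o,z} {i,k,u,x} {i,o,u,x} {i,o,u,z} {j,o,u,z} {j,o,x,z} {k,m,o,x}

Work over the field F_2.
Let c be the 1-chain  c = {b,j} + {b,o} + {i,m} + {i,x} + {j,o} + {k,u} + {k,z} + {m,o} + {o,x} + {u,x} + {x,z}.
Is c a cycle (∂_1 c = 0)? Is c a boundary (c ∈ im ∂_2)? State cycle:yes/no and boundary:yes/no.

n_0=9 n_1=35 n_2=46 n_3=15  [Z2]
∂1: piv[bi,bj,bm,bo,bu,bx,bz,ik] rk=8  ker:ij,im,io,iu,ix,iz,jk,jm,jo,ju,jx,jz,km,ko,ku,kx,kz,mo,mu,mx,mz,ou,ox,oz,ux,uz,xz
∂2: piv[bij,bio,biu,biz,bjo,bju,bjz,bmz,bou,box,boz,bux,buz,ijm,iku,ikx,imo,imu,imx,iox,jmz,jox,jxz,kmo,kmx] rk=25  ker:ijo,ijz,iou,ioz,iux,iuz,jmo,jmu,jou,joz,juz,kox,kux,mox,moz,mux,mxz,oux,ouz,oxz,uxz
∂3: piv[bijz,biou,bjou,bjoz,bjuz,boux,bouz,ijmo,ijoz,ikux,ioux,iouz,joxz,kmox] rk=14  ker:jouz
∂1c = 0
c vs im∂2: residual ≠ 0 ⇒ not boundary

cycle:yes boundary:no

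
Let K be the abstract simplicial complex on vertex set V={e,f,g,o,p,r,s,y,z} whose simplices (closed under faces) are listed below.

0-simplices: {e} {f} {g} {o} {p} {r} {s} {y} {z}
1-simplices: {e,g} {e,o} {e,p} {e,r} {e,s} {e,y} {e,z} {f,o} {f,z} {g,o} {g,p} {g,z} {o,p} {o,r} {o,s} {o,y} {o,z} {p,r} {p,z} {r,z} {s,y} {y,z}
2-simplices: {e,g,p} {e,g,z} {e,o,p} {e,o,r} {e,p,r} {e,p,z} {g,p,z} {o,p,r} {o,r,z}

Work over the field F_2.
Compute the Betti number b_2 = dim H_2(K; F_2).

n_0=9 n_1=22 n_2=9  [Z2]
∂1: piv[eg,eo,ep,er,es,ey,ez,fo] rk=8  ker:fz,go,gp,gz,op,or,os,oy,oz,pr,pz,rz,sy,yz
∂2: piv[egp,egz,eop,eor,epr,epz,orz] rk=7  ker:gpz,opr
b_2=(9−7)−0=2

b_2=2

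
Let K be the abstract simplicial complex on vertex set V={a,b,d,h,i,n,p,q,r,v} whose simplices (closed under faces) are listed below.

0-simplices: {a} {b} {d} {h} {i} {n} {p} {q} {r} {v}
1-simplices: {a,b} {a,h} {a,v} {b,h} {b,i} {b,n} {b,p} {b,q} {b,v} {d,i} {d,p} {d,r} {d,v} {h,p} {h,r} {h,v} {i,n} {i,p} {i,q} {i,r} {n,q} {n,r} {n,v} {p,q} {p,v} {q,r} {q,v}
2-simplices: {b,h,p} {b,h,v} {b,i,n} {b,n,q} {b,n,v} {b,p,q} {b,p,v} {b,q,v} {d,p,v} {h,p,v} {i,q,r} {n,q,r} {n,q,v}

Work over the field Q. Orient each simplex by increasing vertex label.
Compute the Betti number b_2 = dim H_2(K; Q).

n_0=10 n_1=27 n_2=13  [Q]
∂1: piv[ab,ah,av,bi,bn,bp,bq,di,dr] rk=9  ker:bh,bv,dp,dv,hp,hr,hv,in,ip,iq,ir,nq,nr,nv,pq,pv,qr,qv
∂2: piv[bhp,bhv,bin,bnq,bnv,bpq,bpv,bqv,dpv,iqr,nqr] rk=11  ker:hpv,nqv
b_2=(13−11)−0=2

b_2=2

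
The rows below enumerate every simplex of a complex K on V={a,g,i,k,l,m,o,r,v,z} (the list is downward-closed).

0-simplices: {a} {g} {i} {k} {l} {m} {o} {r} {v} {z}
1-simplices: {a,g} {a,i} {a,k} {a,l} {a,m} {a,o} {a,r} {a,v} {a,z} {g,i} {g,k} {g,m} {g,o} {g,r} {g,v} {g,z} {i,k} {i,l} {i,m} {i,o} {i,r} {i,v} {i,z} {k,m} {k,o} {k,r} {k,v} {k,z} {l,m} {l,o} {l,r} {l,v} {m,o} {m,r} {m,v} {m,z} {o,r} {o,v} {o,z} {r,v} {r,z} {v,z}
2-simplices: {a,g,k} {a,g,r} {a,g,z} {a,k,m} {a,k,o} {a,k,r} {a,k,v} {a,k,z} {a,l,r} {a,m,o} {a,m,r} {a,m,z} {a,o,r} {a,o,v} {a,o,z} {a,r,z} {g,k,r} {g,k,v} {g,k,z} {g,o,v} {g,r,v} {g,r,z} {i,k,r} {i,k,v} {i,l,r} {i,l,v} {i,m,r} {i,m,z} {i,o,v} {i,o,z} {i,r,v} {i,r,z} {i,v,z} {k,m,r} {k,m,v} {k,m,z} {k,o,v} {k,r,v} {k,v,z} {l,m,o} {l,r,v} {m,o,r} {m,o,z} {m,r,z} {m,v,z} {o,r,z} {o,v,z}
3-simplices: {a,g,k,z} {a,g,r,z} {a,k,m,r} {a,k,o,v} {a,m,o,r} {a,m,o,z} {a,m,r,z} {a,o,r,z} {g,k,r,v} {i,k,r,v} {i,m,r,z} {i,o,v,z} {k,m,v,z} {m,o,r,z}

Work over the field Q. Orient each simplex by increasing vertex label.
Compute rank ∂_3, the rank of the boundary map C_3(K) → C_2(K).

n_0=10 n_1=42 n_2=47 n_3=14  [Q]
∂1: piv[ag,ai,ak,al,am,ao,ar,av,az] rk=9  ker:gi,gk,gm,go,gr,gv,gz,ik,il,im,io,ir,iv,iz,km,ko,kr,kv,kz,lm,lo,lr,lv,mo,mr,mv,mz,or,ov,oz,rv,rz,vz
∂2: piv[agk,agr,agz,akm,ako,akr,akv,akz,alr,amo,amr,amz,aor,aov,aoz,arz,gkv,gov,grv,ikr,ikv,ilr,ilv,imr,imz,iov,ivz,kmv,lmo] rk=29  ker:gkr,gkz,grz,ioz,irv,irz,kmr,kmz,kov,krv,kvz,lrv,mor,moz,mrz,mvz,orz,ovz
∂3: piv[agkz,agrz,akmr,akov,amor,amoz,amrz,aorz,gkrv,ikrv,imrz,iovz,kmvz] rk=13  ker:morz
rk∂_3=13

rank∂_3=13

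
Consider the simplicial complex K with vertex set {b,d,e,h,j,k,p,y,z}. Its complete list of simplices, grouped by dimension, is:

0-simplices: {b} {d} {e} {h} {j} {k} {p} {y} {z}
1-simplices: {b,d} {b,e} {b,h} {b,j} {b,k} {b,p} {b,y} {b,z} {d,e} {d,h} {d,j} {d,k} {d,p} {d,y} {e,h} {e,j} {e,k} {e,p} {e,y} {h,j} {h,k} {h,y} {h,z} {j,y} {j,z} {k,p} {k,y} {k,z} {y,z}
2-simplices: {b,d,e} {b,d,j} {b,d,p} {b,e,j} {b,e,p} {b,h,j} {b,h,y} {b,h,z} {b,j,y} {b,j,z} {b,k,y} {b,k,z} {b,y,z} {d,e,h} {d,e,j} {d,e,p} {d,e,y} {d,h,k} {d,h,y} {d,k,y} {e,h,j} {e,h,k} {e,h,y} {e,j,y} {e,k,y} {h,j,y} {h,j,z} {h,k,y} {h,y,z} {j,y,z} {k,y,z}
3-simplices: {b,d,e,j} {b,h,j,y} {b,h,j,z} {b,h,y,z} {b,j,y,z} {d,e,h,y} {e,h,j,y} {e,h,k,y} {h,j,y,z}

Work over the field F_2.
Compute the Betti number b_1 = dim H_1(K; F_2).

n_0=9 n_1=29 n_2=31 n_3=9  [Z2]
∂1: piv[bd,be,bh,bj,bk,bp,by,bz] rk=8  ker:de,dh,dj,dk,dp,dy,eh,ej,ek,ep,ey,hj,hk,hy,hz,jy,jz,kp,ky,kz,yz
∂2: piv[bde,bdj,bdp,bej,bep,bhj,bhy,bhz,bjy,bjz,bky,bkz,byz,deh,dey,dhk,dhy,dky,ehj,ehk] rk=20  ker:dej,dep,ehy,ejy,eky,hjy,hjz,hky,hyz,jyz,kyz
∂3: piv[bdej,bhjy,bhjz,bhyz,bjyz,dehy,ehjy,ehky] rk=8  ker:hjyz
b_1=(29−8)−20=1

b_1=1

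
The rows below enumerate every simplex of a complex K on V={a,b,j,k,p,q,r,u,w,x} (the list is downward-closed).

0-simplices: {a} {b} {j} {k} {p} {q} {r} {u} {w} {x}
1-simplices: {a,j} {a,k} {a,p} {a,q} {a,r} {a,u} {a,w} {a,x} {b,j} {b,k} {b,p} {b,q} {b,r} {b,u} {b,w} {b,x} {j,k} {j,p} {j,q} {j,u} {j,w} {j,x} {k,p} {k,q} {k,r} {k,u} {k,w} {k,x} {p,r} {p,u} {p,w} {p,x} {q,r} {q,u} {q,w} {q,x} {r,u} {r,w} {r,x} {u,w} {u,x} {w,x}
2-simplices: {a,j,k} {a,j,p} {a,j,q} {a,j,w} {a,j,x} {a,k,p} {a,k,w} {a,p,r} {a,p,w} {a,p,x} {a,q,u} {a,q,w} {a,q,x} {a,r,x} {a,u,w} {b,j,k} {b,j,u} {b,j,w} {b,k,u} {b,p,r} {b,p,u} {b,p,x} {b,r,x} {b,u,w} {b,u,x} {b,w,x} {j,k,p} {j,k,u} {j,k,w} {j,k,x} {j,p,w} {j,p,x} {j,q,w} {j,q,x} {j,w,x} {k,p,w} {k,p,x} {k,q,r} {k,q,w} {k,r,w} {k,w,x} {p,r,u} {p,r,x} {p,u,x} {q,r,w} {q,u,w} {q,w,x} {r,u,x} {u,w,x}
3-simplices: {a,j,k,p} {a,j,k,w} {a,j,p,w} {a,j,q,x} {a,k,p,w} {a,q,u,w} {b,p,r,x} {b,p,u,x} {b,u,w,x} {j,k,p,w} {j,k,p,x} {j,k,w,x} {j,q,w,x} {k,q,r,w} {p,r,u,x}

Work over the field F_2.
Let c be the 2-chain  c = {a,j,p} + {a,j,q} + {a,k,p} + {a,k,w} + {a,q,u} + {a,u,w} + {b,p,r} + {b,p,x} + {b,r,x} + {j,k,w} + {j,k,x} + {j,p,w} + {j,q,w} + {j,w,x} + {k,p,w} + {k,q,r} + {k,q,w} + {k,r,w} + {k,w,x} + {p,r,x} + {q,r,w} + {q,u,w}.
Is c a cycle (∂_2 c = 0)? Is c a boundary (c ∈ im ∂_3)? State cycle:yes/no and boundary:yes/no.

n_0=10 n_1=42 n_2=49 n_3=15  [Z2]
∂1: piv[aj,ak,ap,aq,ar,au,aw,ax,bj] rk=9  ker:bk,bp,bq,br,bu,bw,bx,jk,jp,jq,ju,jw,jx,kp,kq,kr,ku,kw,kx,pr,pu,pw,px,qr,qu,qw,qx,ru,rw,rx,uw,ux,wx
∂2: piv[ajk,ajp,ajq,ajw,ajx,akp,akw,apr,apw,apx,aqu,aqw,aqx,arx,auw,bjk,bju,bjw,bku,bpr,bpu,bpx,buw,bux,bwx,jkx,jwx,kqr,kqw,krw,pru] rk=31  ker:brx,jkp,jku,jkw,jpw,jpx,jqw,jqx,kpw,kpx,kwx,prx,pux,qrw,quw,qwx,rux,uwx
∂3: piv[ajkp,ajkw,ajpw,ajqx,akpw,aquw,bprx,bpux,buwx,jkpx,jkwx,jqwx,kqrw,prux] rk=14  ker:jkpw
∂2c = 0
c vs im∂3: residual ≠ 0 ⇒ not boundary

cycle:yes boundary:no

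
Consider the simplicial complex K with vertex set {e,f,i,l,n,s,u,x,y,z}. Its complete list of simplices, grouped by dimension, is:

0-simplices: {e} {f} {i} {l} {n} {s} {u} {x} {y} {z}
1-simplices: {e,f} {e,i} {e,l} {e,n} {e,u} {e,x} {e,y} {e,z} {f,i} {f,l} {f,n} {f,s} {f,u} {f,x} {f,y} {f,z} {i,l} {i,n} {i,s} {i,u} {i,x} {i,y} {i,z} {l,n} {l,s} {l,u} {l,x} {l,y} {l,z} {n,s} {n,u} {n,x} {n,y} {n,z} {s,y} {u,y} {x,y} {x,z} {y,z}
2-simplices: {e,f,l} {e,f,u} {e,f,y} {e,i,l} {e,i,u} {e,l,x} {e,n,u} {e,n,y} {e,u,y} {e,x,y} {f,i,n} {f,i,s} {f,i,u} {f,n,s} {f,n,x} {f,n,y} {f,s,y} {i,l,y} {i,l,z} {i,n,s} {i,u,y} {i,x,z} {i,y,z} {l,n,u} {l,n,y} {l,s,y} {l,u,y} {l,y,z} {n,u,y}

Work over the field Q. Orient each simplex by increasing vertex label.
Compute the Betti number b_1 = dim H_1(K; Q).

b_1=5

n_0=10 n_1=39 n_2=29  [Q]
∂1: piv[ef,ei,el,en,eu,ex,ey,ez,fs] rk=9  ker:fi,fl,fn,fu,fx,fy,fz,il,in,is,iu,ix,iy,iz,ln,ls,lu,lx,ly,lz,ns,nu,nx,ny,nz,sy,uy,xy,xz,yz
∂2: piv[efl,efu,efy,eil,eiu,elx,enu,eny,euy,exy,fin,fis,fiu,fns,fnx,fny,fsy,ily,ilz,iuy,ixz,iyz,lnu,lny,lsy] rk=25  ker:ins,luy,lyz,nuy
b_1=(39−9)−25=5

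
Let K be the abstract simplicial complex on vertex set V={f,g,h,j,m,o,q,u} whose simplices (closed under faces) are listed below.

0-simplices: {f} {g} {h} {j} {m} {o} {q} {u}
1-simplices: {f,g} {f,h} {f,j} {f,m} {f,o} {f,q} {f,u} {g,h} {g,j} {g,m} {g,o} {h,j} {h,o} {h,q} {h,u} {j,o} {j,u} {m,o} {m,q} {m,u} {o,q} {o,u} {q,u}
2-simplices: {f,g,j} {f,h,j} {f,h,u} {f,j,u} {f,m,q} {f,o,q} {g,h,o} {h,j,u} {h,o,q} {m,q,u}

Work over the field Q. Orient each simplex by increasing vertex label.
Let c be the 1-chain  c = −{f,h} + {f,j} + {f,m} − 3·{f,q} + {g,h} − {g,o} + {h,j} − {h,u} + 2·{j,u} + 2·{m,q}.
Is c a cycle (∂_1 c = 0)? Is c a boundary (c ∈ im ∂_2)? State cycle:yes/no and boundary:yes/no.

cycle:no boundary:no

n_0=8 n_1=23 n_2=10  [Q]
∂1: piv[fg,fh,fj,fm,fo,fq,fu] rk=7  ker:gh,gj,gm,go,hj,ho,hq,hu,jo,ju,mo,mq,mu,oq,ou,qu
∂2: piv[fgj,fhj,fhu,fju,fmq,foq,gho,hoq,mqu] rk=9  ker:hju
∂1c = 2·{f} − {m} − {o} − {q} + {u}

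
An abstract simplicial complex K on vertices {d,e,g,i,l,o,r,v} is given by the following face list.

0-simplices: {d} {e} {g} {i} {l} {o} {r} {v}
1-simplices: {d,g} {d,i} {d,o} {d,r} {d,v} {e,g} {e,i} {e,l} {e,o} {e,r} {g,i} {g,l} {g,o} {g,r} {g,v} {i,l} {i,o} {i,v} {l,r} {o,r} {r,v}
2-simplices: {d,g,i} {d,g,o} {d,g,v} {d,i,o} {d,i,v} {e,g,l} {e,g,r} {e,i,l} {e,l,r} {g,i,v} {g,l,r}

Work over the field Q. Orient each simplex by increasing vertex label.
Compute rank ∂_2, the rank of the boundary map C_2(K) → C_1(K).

rank∂_2=9

n_0=8 n_1=21 n_2=11  [Q]
∂1: piv[dg,di,do,dr,dv,eg,el] rk=7  ker:ei,eo,er,gi,gl,go,gr,gv,il,io,iv,lr,or,rv
∂2: piv[dgi,dgo,dgv,dio,div,egl,egr,eil,elr] rk=9  ker:giv,glr
rk∂_2=9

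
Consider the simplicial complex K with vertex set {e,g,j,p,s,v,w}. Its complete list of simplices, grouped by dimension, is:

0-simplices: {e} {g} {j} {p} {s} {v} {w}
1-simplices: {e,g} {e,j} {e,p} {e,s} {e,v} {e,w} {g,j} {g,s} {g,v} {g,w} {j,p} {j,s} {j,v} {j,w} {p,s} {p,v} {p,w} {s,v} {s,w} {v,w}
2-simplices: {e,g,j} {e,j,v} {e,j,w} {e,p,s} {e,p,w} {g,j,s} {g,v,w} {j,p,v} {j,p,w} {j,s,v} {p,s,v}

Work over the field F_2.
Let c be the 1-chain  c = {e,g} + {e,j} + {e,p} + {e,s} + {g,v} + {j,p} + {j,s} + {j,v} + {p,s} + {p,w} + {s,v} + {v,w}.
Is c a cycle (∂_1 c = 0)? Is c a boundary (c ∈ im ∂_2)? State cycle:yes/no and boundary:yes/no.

cycle:yes boundary:no

n_0=7 n_1=20 n_2=11  [Z2]
∂1: piv[eg,ej,ep,es,ev,ew] rk=6  ker:gj,gs,gv,gw,jp,js,jv,jw,ps,pv,pw,sv,sw,vw
∂2: piv[egj,ejv,ejw,eps,epw,gjs,gvw,jpv,jpw,jsv,psv] rk=11
∂1c = 0
c vs im∂2: residual ≠ 0 ⇒ not boundary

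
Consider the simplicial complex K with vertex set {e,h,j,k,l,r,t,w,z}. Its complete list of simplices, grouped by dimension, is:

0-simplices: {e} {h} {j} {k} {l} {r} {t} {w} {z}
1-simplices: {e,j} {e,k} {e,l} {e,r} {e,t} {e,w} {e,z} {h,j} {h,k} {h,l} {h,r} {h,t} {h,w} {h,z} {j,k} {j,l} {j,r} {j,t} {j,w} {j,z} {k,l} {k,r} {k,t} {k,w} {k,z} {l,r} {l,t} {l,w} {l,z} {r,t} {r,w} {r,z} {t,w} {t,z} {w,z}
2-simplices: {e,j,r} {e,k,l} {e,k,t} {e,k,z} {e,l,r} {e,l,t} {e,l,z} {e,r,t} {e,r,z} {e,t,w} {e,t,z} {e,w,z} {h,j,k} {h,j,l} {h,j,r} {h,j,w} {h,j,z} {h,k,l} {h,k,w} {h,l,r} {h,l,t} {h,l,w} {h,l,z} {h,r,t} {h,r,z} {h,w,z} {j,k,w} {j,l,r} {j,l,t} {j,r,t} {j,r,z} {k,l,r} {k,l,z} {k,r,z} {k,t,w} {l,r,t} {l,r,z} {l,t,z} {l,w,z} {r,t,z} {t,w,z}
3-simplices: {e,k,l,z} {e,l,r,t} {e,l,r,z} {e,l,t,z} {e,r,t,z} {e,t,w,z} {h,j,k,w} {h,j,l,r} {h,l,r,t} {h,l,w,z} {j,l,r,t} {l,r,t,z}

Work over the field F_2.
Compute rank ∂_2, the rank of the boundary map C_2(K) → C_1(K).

rank∂_2=26

n_0=9 n_1=35 n_2=41 n_3=12  [Z2]
∂1: piv[ej,ek,el,er,et,ew,ez,hj] rk=8  ker:hk,hl,hr,ht,hw,hz,jk,jl,jr,jt,jw,jz,kl,kr,kt,kw,kz,lr,lt,lw,lz,rt,rw,rz,tw,tz,wz
∂2: piv[ejr,ekl,ekt,ekz,elr,elt,elz,ert,erz,etw,etz,ewz,hjk,hjl,hjr,hjw,hjz,hkl,hkw,hlr,hlt,hlw,hlz,hwz,jlt,klr] rk=26  ker:hrt,hrz,jkw,jlr,jrt,jrz,klz,krz,ktw,lrt,lrz,ltz,lwz,rtz,twz
∂3: piv[eklz,elrt,elrz,eltz,ertz,etwz,hjkw,hjlr,hlrt,hlwz,jlrt] rk=11  ker:lrtz
rk∂_2=26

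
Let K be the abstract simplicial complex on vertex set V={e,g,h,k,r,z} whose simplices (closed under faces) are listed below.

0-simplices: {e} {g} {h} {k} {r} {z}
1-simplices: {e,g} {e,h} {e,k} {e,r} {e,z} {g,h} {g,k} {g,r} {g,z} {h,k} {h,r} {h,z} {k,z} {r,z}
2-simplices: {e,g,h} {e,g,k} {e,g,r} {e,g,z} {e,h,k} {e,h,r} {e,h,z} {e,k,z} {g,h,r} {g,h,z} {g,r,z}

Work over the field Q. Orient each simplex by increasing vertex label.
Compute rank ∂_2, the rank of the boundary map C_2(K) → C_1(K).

n_0=6 n_1=14 n_2=11  [Q]
∂1: piv[eg,eh,ek,er,ez] rk=5  ker:gh,gk,gr,gz,hk,hr,hz,kz,rz
∂2: piv[egh,egk,egr,egz,ehk,ehr,ehz,ekz,grz] rk=9  ker:ghr,ghz
rk∂_2=9

rank∂_2=9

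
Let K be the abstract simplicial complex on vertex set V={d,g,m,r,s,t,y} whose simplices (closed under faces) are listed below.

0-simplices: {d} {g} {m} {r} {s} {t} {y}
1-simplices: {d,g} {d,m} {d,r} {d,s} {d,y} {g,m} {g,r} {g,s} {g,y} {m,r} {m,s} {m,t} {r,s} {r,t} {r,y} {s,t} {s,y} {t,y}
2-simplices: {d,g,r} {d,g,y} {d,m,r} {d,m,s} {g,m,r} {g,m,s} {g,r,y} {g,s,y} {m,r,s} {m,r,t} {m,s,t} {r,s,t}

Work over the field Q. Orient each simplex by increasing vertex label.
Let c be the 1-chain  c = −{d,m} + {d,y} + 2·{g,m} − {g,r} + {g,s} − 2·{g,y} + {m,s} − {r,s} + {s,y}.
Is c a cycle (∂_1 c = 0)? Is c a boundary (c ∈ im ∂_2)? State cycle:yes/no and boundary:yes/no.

cycle:yes boundary:yes

n_0=7 n_1=18 n_2=12  [Q]
∂1: piv[dg,dm,dr,ds,dy,mt] rk=6  ker:gm,gr,gs,gy,mr,ms,rs,rt,ry,st,sy,ty
∂2: piv[dgr,dgy,dmr,dms,gmr,gms,gry,gsy,mrs,mrt,mst] rk=11  ker:rst
∂1c = 0
c vs im∂2: reduces to 0 ⇒ boundary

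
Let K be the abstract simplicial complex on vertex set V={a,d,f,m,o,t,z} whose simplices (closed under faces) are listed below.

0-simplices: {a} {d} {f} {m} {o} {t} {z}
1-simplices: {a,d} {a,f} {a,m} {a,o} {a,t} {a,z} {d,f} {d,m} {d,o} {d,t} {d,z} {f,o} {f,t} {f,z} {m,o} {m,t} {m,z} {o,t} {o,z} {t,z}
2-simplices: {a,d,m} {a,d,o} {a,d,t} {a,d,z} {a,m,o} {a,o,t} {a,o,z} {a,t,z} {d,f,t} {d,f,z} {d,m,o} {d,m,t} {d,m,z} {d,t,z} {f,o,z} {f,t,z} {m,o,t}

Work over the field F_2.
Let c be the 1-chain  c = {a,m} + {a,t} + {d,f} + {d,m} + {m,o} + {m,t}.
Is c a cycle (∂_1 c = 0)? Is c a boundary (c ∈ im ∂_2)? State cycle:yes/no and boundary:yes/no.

n_0=7 n_1=20 n_2=17  [Z2]
∂1: piv[ad,af,am,ao,at,az] rk=6  ker:df,dm,do,dt,dz,fo,ft,fz,mo,mt,mz,ot,oz,tz
∂2: piv[adm,ado,adt,adz,amo,aot,aoz,atz,dft,dfz,dmt,dmz,foz] rk=13  ker:dmo,dtz,ftz,mot
∂1c = {f} + {o}

cycle:no boundary:no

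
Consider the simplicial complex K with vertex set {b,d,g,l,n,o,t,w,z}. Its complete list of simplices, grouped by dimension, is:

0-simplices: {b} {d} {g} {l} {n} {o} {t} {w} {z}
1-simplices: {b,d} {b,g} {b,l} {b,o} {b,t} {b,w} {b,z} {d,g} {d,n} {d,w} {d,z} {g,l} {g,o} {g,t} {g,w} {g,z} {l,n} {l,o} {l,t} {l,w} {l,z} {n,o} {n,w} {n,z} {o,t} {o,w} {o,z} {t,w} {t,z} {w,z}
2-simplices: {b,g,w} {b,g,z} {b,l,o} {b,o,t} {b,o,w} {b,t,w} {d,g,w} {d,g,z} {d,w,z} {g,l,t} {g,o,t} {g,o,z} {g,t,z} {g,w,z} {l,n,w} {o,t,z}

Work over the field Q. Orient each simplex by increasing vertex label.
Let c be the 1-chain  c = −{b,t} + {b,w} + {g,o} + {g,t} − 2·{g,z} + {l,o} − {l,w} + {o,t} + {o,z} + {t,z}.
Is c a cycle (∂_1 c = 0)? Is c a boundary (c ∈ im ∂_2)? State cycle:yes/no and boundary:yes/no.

cycle:yes boundary:no

n_0=9 n_1=30 n_2=16  [Q]
∂1: piv[bd,bg,bl,bo,bt,bw,bz,dn] rk=8  ker:dg,dw,dz,gl,go,gt,gw,gz,ln,lo,lt,lw,lz,no,nw,nz,ot,ow,oz,tw,tz,wz
∂2: piv[bgw,bgz,blo,bot,bow,btw,dgw,dgz,dwz,glt,got,goz,gtz,lnw] rk=14  ker:gwz,otz
∂1c = 0
c vs im∂2: residual ≠ 0 ⇒ not boundary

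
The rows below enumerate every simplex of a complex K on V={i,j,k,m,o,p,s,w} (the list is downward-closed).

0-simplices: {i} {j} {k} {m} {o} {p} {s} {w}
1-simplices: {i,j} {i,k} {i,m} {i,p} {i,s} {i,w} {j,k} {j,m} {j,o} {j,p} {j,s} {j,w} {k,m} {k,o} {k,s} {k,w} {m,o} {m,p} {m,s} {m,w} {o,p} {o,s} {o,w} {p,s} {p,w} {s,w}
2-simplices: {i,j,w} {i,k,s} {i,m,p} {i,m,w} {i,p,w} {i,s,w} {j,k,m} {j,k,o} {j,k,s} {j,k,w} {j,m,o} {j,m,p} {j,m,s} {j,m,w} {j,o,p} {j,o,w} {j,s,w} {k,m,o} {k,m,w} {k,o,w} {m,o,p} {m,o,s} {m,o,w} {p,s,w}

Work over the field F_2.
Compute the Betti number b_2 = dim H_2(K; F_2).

n_0=8 n_1=26 n_2=24  [Z2]
∂1: piv[ij,ik,im,ip,is,iw,jo] rk=7  ker:jk,jm,jp,js,jw,km,ko,ks,kw,mo,mp,ms,mw,op,os,ow,ps,pw,sw
∂2: piv[ijw,iks,imp,imw,ipw,isw,jkm,jko,jks,jkw,jmo,jmp,jms,jmw,jop,jow,jsw,mos,psw] rk=19  ker:kmo,kmw,kow,mop,mow
b_2=(24−19)−0=5

b_2=5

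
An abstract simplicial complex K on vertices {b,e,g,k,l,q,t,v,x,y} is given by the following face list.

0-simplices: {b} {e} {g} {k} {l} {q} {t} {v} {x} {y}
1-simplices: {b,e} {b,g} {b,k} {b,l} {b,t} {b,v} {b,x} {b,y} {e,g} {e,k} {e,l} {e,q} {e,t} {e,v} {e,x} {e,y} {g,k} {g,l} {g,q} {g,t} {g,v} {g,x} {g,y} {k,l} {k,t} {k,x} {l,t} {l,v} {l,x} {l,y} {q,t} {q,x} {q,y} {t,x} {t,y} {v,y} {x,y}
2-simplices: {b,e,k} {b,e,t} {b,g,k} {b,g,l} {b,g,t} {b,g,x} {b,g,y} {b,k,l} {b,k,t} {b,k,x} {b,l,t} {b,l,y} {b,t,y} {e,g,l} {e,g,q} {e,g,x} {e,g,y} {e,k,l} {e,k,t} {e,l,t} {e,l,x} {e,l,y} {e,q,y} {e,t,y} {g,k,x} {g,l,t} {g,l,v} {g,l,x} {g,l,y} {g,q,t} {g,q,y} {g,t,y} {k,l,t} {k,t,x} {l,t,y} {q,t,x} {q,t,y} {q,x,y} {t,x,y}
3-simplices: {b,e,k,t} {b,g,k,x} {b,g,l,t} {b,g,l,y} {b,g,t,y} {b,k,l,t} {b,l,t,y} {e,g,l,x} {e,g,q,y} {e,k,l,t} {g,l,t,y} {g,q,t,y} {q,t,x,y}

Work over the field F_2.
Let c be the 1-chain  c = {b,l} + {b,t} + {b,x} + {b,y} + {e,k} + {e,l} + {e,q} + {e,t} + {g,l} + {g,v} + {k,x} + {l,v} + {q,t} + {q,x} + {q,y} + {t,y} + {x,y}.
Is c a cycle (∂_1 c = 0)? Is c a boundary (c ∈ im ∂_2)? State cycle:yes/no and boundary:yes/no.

cycle:yes boundary:yes

n_0=10 n_1=37 n_2=39 n_3=13  [Z2]
∂1: piv[be,bg,bk,bl,bt,bv,bx,by,eq] rk=9  ker:eg,ek,el,et,ev,ex,ey,gk,gl,gq,gt,gv,gx,gy,kl,kt,kx,lt,lv,lx,ly,qt,qx,qy,tx,ty,vy,xy
∂2: piv[bek,bet,bgk,bgl,bgt,bgx,bgy,bkl,bkt,bkx,blt,bly,bty,egl,egq,egx,egy,ekl,elx,eqy,glv,gqt,ktx,qtx,qxy] rk=25  ker:ekt,elt,ely,ety,gkx,glt,glx,gly,gqy,gty,klt,lty,qty,txy
∂3: piv[bekt,bgkx,bglt,bgly,bgty,bklt,blty,eglx,egqy,eklt,gqty,qtxy] rk=12  ker:glty
∂1c = 0
c vs im∂2: reduces to 0 ⇒ boundary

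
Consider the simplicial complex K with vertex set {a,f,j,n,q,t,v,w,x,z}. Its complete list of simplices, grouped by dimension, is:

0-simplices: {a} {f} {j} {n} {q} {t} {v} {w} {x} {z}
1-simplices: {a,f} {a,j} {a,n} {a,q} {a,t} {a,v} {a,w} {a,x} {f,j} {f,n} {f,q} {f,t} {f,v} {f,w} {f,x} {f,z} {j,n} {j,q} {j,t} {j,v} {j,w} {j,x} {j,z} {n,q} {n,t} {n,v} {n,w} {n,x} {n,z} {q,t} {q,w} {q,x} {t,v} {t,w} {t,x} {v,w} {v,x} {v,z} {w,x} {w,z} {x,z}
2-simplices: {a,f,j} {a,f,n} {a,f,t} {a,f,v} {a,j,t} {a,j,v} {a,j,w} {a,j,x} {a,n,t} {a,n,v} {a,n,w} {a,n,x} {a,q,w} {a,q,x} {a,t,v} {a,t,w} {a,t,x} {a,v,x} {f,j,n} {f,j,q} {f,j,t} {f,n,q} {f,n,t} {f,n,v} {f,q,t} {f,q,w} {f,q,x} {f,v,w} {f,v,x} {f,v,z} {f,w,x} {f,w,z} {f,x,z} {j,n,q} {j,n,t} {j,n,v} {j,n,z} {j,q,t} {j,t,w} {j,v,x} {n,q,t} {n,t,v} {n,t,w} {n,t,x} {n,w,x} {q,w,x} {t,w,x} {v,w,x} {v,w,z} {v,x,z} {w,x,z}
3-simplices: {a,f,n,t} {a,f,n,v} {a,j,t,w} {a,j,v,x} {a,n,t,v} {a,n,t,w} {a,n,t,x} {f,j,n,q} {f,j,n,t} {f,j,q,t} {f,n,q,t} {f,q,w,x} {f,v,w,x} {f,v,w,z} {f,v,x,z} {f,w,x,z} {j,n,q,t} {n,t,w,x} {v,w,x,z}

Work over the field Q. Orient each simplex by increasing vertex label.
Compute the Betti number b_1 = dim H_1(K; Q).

n_0=10 n_1=41 n_2=51 n_3=19  [Q]
∂1: piv[af,aj,an,aq,at,av,aw,ax,fz] rk=9  ker:fj,fn,fq,ft,fv,fw,fx,jn,jq,jt,jv,jw,jx,jz,nq,nt,nv,nw,nx,nz,qt,qw,qx,tv,tw,tx,vw,vx,vz,wx,wz,xz
∂2: piv[afj,afn,aft,afv,ajt,ajv,ajw,ajx,ant,anv,anw,anx,aqw,aqx,atv,atw,atx,avx,fjn,fjq,fnq,fqt,fqw,fqx,fvw,fvx,fvz,fwx,fwz,fxz,jnz] rk=31  ker:fjt,fnt,fnv,jnq,jnt,jnv,jqt,jtw,jvx,nqt,ntv,ntw,ntx,nwx,qwx,twx,vwx,vwz,vxz,wxz
∂3: piv[afnt,afnv,ajtw,ajvx,antv,antw,antx,fjnq,fjnt,fjqt,fnqt,fqwx,fvwx,fvwz,fvxz,fwxz,ntwx] rk=17  ker:jnqt,vwxz
b_1=(41−9)−31=1

b_1=1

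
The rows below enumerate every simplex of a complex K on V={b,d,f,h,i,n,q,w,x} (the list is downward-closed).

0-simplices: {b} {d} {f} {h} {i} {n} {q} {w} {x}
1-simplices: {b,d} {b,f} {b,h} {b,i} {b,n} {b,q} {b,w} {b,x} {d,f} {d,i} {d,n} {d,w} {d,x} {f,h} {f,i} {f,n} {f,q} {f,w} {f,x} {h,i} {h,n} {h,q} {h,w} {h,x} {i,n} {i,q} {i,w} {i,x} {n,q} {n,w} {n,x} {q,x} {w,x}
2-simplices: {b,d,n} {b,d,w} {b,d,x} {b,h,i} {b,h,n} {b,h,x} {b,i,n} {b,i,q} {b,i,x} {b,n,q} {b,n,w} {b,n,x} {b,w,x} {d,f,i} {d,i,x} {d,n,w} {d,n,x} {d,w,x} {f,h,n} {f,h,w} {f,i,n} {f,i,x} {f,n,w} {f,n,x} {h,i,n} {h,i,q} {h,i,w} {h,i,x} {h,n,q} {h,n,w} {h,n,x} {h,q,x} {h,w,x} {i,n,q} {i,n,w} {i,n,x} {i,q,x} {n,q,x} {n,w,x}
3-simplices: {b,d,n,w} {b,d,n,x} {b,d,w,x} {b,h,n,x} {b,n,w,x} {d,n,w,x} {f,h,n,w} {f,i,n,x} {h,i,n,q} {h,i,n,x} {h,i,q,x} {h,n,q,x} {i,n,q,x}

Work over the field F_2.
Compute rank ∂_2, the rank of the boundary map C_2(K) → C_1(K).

rank∂_2=23

n_0=9 n_1=33 n_2=39 n_3=13  [Z2]
∂1: piv[bd,bf,bh,bi,bn,bq,bw,bx] rk=8  ker:df,di,dn,dw,dx,fh,fi,fn,fq,fw,fx,hi,hn,hq,hw,hx,in,iq,iw,ix,nq,nw,nx,qx,wx
∂2: piv[bdn,bdw,bdx,bhi,bhn,bhx,bin,biq,bix,bnq,bnw,bnx,bwx,dfi,dix,fhn,fhw,fin,fix,fnw,hiq,hiw,hqx] rk=23  ker:dnw,dnx,dwx,fnx,hin,hix,hnq,hnw,hnx,hwx,inq,inw,inx,iqx,nqx,nwx
∂3: piv[bdnw,bdnx,bdwx,bhnx,bnwx,fhnw,finx,hinq,hinx,hiqx,hnqx] rk=11  ker:dnwx,inqx
rk∂_2=23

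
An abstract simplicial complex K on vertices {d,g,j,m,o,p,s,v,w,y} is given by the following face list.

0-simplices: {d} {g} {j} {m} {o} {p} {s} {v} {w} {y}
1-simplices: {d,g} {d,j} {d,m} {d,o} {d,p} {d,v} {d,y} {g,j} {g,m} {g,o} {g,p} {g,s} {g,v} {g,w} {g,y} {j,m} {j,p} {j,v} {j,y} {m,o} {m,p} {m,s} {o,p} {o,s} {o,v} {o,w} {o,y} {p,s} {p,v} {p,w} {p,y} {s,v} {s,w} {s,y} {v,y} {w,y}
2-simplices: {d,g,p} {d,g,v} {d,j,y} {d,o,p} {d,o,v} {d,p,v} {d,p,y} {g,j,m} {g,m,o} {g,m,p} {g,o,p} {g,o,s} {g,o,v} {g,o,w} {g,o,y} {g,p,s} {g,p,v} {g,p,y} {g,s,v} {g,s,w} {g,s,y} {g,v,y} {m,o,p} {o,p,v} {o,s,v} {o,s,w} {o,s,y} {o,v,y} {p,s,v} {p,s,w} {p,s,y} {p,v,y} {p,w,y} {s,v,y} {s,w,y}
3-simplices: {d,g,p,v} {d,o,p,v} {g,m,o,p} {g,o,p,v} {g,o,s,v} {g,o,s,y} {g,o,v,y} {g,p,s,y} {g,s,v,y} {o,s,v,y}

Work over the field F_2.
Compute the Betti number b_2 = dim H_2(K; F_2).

b_2=4

n_0=10 n_1=36 n_2=35 n_3=10  [Z2]
∂1: piv[dg,dj,dm,do,dp,dv,dy,gs,gw] rk=9  ker:gj,gm,go,gp,gv,gy,jm,jp,jv,jy,mo,mp,ms,op,os,ov,ow,oy,ps,pv,pw,py,sv,sw,sy,vy,wy
∂2: piv[dgp,dgv,djy,dop,dov,dpv,dpy,gjm,gmo,gmp,gop,gos,gow,goy,gps,gpy,gsv,gsw,gsy,gvy,psw,pwy] rk=22  ker:gov,gpv,mop,opv,osv,osw,osy,ovy,psv,psy,pvy,svy,swy
∂3: piv[dgpv,dopv,gmop,gopv,gosv,gosy,govy,gpsy,gsvy] rk=9  ker:osvy
b_2=(35−22)−9=4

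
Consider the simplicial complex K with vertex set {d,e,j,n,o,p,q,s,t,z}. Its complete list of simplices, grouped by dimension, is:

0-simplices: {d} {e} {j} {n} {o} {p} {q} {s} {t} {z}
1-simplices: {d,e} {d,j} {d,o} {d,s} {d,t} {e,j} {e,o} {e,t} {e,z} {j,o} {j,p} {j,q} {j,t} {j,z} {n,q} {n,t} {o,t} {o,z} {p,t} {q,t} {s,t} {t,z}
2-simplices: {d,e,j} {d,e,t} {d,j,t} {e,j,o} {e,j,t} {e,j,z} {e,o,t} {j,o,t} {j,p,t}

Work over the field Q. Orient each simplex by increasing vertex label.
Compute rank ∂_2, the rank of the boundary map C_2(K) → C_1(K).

rank∂_2=7

n_0=10 n_1=22 n_2=9  [Q]
∂1: piv[de,dj,do,ds,dt,ez,jp,jq,nq] rk=9  ker:ej,eo,et,jo,jt,jz,nt,ot,oz,pt,qt,st,tz
∂2: piv[dej,det,djt,ejo,ejz,eot,jpt] rk=7  ker:ejt,jot
rk∂_2=7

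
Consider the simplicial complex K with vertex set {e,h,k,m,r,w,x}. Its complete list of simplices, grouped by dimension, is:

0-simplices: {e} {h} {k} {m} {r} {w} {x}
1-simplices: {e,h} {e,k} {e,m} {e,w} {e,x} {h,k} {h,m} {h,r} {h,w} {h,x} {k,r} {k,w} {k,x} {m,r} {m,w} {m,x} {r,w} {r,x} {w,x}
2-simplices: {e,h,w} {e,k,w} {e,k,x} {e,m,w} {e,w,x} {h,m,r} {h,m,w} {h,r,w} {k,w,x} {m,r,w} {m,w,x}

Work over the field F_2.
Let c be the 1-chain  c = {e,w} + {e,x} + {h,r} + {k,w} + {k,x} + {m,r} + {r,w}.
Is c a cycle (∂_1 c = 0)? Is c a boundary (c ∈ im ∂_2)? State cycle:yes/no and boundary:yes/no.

cycle:no boundary:no

n_0=7 n_1=19 n_2=11  [Z2]
∂1: piv[eh,ek,em,ew,ex,hr] rk=6  ker:hk,hm,hw,hx,kr,kw,kx,mr,mw,mx,rw,rx,wx
∂2: piv[ehw,ekw,ekx,emw,ewx,hmr,hmw,hrw,mwx] rk=9  ker:kwx,mrw
∂1c = {h} + {m} + {r} + {w}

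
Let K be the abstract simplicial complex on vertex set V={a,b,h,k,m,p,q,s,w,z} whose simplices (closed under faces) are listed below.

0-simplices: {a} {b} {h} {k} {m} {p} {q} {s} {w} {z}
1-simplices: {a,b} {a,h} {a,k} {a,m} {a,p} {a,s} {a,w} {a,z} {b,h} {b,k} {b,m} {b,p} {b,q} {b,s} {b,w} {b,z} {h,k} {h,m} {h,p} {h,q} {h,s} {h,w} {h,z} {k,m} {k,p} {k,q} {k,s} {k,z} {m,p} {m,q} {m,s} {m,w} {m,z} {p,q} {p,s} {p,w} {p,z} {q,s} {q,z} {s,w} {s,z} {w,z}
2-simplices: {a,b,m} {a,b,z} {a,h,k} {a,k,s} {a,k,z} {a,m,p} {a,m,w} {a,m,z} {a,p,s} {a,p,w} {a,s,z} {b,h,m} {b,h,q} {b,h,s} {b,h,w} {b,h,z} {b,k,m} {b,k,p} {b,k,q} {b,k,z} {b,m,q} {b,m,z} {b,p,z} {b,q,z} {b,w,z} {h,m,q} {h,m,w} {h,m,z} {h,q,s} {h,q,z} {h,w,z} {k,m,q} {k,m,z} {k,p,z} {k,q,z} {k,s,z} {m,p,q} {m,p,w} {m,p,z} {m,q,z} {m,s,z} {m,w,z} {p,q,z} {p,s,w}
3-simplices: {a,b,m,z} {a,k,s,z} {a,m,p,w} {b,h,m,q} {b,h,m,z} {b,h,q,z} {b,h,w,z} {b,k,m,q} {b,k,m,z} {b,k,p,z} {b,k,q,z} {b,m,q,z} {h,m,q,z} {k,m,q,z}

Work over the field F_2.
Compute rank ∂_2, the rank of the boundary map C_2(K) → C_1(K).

rank∂_2=30

n_0=10 n_1=42 n_2=44 n_3=14  [Z2]
∂1: piv[ab,ah,ak,am,ap,as,aw,az,bq] rk=9  ker:bh,bk,bm,bp,bs,bw,bz,hk,hm,hp,hq,hs,hw,hz,km,kp,kq,ks,kz,mp,mq,ms,mw,mz,pq,ps,pw,pz,qs,qz,sw,sz,wz
∂2: piv[abm,abz,ahk,aks,akz,amp,amw,amz,aps,apw,asz,bhm,bhq,bhs,bhw,bhz,bkm,bkp,bkq,bkz,bmq,bpz,bqz,bwz,hmw,hqs,mpq,mpz,msz,psw] rk=30  ker:bmz,hmq,hmz,hqz,hwz,kmq,kmz,kpz,kqz,ksz,mpw,mqz,mwz,pqz
∂3: piv[abmz,aksz,ampw,bhmq,bhmz,bhqz,bhwz,bkmq,bkmz,bkpz,bkqz,bmqz] rk=12  ker:hmqz,kmqz
rk∂_2=30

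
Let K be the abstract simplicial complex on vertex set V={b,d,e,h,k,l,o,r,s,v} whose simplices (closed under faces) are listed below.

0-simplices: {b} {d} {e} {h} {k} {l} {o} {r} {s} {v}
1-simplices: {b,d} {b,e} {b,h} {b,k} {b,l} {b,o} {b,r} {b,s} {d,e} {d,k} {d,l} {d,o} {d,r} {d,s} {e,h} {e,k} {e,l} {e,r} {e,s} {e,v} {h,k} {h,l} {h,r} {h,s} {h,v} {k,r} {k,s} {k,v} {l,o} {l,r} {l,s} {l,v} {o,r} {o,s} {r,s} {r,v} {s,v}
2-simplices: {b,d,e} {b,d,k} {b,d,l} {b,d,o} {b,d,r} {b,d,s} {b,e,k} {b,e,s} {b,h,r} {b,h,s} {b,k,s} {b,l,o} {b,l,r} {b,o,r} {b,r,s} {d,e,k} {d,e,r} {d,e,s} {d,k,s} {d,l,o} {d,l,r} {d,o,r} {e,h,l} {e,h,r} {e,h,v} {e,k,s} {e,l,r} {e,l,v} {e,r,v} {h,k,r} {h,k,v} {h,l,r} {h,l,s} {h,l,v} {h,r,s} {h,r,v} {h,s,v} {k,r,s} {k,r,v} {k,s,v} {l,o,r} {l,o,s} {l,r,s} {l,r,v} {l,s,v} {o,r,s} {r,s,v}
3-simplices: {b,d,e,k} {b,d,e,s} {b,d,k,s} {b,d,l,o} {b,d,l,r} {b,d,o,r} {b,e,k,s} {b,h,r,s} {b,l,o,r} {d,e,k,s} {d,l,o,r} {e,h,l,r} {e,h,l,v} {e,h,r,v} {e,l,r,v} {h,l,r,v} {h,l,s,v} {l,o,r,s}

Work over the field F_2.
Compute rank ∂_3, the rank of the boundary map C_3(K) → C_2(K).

rank∂_3=15

n_0=10 n_1=37 n_2=47 n_3=18  [Z2]
∂1: piv[bd,be,bh,bk,bl,bo,br,bs,ev] rk=9  ker:de,dk,dl,do,dr,ds,eh,ek,el,er,es,hk,hl,hr,hs,hv,kr,ks,kv,lo,lr,ls,lv,or,os,rs,rv,sv
∂2: piv[bde,bdk,bdl,bdo,bdr,bds,bek,bes,bhr,bhs,bks,blo,blr,bor,brs,der,ehl,ehr,ehv,elr,elv,erv,hkr,hkv,hls,hsv,krs,los] rk=28  ker:dek,des,dks,dlo,dlr,dor,eks,hlr,hlv,hrs,hrv,krv,ksv,lor,lrs,lrv,lsv,ors,rsv
∂3: piv[bdek,bdes,bdks,bdlo,bdlr,bdor,beks,bhrs,blor,ehlr,ehlv,ehrv,elrv,hlsv,lors] rk=15  ker:deks,dlor,hlrv
rk∂_3=15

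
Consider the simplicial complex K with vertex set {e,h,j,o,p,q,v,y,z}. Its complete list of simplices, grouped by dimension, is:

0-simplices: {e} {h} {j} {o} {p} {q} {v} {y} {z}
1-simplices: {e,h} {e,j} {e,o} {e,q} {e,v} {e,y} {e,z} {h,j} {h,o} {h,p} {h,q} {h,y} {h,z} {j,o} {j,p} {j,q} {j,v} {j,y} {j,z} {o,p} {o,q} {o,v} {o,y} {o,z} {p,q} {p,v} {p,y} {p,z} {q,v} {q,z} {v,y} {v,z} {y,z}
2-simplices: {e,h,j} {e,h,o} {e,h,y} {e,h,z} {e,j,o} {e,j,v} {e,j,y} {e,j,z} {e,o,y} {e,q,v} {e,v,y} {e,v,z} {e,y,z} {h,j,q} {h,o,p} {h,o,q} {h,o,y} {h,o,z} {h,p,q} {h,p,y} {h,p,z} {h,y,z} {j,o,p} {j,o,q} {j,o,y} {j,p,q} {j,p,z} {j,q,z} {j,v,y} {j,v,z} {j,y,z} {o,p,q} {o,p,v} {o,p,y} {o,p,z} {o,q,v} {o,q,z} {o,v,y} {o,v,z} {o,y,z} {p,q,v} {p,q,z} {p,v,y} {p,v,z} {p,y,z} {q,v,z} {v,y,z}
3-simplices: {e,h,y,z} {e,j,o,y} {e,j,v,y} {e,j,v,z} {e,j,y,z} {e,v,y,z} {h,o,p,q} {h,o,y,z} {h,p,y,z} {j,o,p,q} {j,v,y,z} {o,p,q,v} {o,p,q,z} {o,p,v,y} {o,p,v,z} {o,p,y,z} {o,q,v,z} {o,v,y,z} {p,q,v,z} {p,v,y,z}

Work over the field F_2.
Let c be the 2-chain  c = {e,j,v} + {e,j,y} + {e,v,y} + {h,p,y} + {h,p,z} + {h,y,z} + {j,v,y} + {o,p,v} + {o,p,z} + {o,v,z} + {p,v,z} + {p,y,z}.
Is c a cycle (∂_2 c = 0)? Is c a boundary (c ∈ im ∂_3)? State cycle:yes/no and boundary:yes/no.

cycle:yes boundary:yes

n_0=9 n_1=33 n_2=47 n_3=20  [Z2]
∂1: piv[eh,ej,eo,eq,ev,ey,ez,hp] rk=8  ker:hj,ho,hq,hy,hz,jo,jp,jq,jv,jy,jz,op,oq,ov,oy,oz,pq,pv,py,pz,qv,qz,vy,vz,yz
∂2: piv[ehj,eho,ehy,ehz,ejo,ejv,ejy,ejz,eoy,eqv,evy,evz,eyz,hjq,hop,hoq,hoz,hpq,hpy,hpz,jop,jqz,opv,oqv,ovy] rk=25  ker:hoy,hyz,joq,joy,jpq,jpz,jvy,jvz,jyz,opq,opy,opz,oqz,ovz,oyz,pqv,pqz,pvy,pvz,pyz,qvz,vyz
∂3: piv[ehyz,ejoy,ejvy,ejvz,ejyz,evyz,hopq,hoyz,hpyz,jopq,opqv,opqz,opvy,opvz,opyz,oqvz,ovyz] rk=17  ker:jvyz,pqvz,pvyz
∂2c = 0
c vs im∂3: reduces to 0 ⇒ boundary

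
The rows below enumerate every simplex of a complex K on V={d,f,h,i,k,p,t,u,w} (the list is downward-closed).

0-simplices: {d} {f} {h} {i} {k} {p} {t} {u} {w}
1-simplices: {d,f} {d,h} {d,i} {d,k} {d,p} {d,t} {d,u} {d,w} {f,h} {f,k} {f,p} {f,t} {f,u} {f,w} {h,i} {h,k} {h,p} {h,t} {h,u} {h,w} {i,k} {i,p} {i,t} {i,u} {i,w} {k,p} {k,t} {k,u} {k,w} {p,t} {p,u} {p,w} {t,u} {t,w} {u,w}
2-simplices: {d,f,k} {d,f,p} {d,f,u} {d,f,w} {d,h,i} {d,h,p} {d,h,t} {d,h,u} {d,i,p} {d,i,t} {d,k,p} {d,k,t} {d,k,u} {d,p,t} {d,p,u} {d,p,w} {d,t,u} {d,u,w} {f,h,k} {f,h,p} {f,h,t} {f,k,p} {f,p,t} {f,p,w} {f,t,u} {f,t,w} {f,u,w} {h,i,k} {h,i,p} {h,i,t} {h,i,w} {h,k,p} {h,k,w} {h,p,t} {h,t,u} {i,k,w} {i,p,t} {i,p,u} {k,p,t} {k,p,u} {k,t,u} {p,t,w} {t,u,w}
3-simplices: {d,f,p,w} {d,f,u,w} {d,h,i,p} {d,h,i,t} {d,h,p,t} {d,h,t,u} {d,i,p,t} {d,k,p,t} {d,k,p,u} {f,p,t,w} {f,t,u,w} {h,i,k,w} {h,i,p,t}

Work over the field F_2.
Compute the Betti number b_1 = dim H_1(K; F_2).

b_1=1

n_0=9 n_1=35 n_2=43 n_3=13  [Z2]
∂1: piv[df,dh,di,dk,dp,dt,du,dw] rk=8  ker:fh,fk,fp,ft,fu,fw,hi,hk,hp,ht,hu,hw,ik,ip,it,iu,iw,kp,kt,ku,kw,pt,pu,pw,tu,tw,uw
∂2: piv[dfk,dfp,dfu,dfw,dhi,dhp,dht,dhu,dip,dit,dkp,dkt,dku,dpt,dpu,dpw,dtu,duw,fhk,fhp,fht,ftw,hik,hiw,hkw,ipu] rk=26  ker:fkp,fpt,fpw,ftu,fuw,hip,hit,hkp,hpt,htu,ikw,ipt,kpt,kpu,ktu,ptw,tuw
∂3: piv[dfpw,dfuw,dhip,dhit,dhpt,dhtu,dipt,dkpt,dkpu,fptw,ftuw,hikw] rk=12  ker:hipt
b_1=(35−8)−26=1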